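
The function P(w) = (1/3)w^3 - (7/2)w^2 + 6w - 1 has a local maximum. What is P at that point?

11/6

P'(w) = w^2 - 7w + 6 = 0 at w = 1, 6.
Second-derivative test with P''(w) = 2w - 7: P''(1) = -5 < 0 ⇒ local maximum; P''(6) = 5 > 0 ⇒ local minimum.
So the local maximum value is P(1) = 11/6.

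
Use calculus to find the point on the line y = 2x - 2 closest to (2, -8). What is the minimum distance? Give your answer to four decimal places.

Minimize D(x)^2 = (x - 2)^2 + (2x + 6)^2.
d/dx[D^2] = 2(x - 2) + 2·2·(2x + 6) = 0 ⇒ x = -2.
Then y = -6 and the distance is √(20) ≈ 4.4721.

4.4721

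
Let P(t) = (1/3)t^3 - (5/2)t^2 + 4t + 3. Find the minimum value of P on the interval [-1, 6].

-23/6

The derivative is t^2 - 5t + 4, which vanishes at t = 1 and t = 4.
Compare values at every candidate in [-1, 6]: P(-1) = -23/6; P(1) = 29/6; P(4) = 1/3; P(6) = 9.
So the minimum is P(-1) = -23/6.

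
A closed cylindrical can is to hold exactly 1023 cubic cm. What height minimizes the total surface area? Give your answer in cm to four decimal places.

10.9210

With radius r and height h, πr²h = 1023 so h = 1023/(πr²), and S(r) = 2πr² + 2πrh = 2πr² + 2·1023/r.
S'(r) = 4πr − 2·1023/r² = 0 ⇒ r³ = 1023/(2π), so r ≈ 5.4605 and h = 2r ≈ 10.9210.
S''(r) = 4π + 4·1023/r³ > 0, so this is the minimum; S ≈ 562.0371.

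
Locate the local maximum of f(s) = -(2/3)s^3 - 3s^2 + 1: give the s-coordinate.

Critical points: f'(s) = -2s^2 - 6s vanishes at s = -3, 0.
Since f''(s) = -4s - 6, we get f''(-3) = 6 > 0 ⇒ local minimum; f''(0) = -6 < 0 ⇒ local maximum.
So the local maximum value is f(0) = 1.

0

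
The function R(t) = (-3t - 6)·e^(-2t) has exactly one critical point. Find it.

Differentiating with the product rule gives R'(t) = (6t + 9)·e^(-2t). Since e^(-2t) > 0, the only critical point is t = -3/2.
R''(-3/2) has the same sign as 6 > 0, so this is a local minimum.
R(-3/2) = (-3/2)·e^(3) ≈ -30.1283.

-3/2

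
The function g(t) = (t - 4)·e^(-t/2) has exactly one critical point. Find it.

6

g'(t) = 1·e^(-t/2) + (t - 4)·(-1/2)·e^(-t/2) = (-(1/2)t + 3)·e^(-t/2). Since e^(-t/2) > 0, the only critical point is t = 6.
g''(6) has the same sign as -1/2 < 0, so this is a local maximum.
g(6) = (2)·e^(-3) ≈ 0.0996.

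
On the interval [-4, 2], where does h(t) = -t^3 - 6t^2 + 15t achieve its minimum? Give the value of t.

The derivative is -3t^2 - 12t + 15, whose only zero in [-4, 2] is t = 1.
Compare values at every candidate in [-4, 2]: h(-4) = -92, h(1) = 8, h(2) = -2.
The minimum over the interval is -92, attained at t = -4.

-4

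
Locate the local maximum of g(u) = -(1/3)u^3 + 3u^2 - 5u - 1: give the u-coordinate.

5

Critical points: g'(u) = -u^2 + 6u - 5 vanishes at u = 1, 5.
Since g''(u) = -2u + 6, we get g''(1) = 4 > 0 ⇒ local minimum; g''(5) = -4 < 0 ⇒ local maximum.
Thus g has its local maximum at u = 5, with value 22/3.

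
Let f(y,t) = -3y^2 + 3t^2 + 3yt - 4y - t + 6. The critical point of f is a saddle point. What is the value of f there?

∂f/∂y = -6y + 3t - 4 = 0 and ∂f/∂t = 3y + 6t - 1 = 0, so (y, t) = (-7/15, 2/5).
The Hessian has f_{yy} = -6, f_{tt} = 6, f_{yt} = 3, giving D = -45 < 0, so the point is a saddle point.
f(-7/15, 2/5) = 101/15.

101/15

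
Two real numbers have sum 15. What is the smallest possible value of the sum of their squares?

With a + b = 15, a^2 + b^2 = a^2 + (15 − a)^2.
The derivative 2a − 2(15 − a) = 4a − 30 vanishes at a = 15/2; second derivative 4 > 0, a minimum.
The minimum is 2·(15/2)^2 = 225/2.

225/2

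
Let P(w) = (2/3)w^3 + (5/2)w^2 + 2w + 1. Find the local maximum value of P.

5/3

P'(w) = 2w^2 + 5w + 2. Setting P'(w) = 0 gives w ∈ {-2, -1/2}.
P''(w) = 4w + 5. P''(-2) = -3 < 0 ⇒ local maximum; P''(-1/2) = 3 > 0 ⇒ local minimum.
The local maximum is P(-2) = 5/3.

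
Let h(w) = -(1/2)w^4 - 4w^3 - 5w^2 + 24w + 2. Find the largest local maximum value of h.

Critical points: h'(w) = -2w^3 - 12w^2 - 10w + 24 vanishes at w = -4, -3, 1.
Second-derivative test with h''(w) = -6w^2 - 24w - 10: h''(-4) = -10 < 0 ⇒ local maximum; h''(-3) = 8 > 0 ⇒ local minimum; h''(1) = -40 < 0 ⇒ local maximum.
The largest local maximum is h(1) = 33/2.

33/2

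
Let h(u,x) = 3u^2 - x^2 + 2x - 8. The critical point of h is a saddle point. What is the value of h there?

∂h/∂u = 6u = 0 and ∂h/∂x = -2x + 2 = 0, so (u, x) = (0, 1).
The Hessian has h_{uu} = 6, h_{xx} = -2, h_{ux} = 0, giving D = -12 < 0, so the point is a saddle point.
h(0, 1) = -7.

-7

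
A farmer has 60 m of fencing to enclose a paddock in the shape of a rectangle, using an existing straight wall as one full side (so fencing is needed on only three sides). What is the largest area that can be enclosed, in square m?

450

Let the sides perpendicular to the wall have length x and the parallel side y, so 2x + y = 60 and the area is A = xy = x(60 − 2x).
A'(x) = 60 − 4x = 0 gives x = 15, and A''(x) = −4 < 0 confirms a maximum.
Then y = 60 − 2·15 = 30 and A = 450.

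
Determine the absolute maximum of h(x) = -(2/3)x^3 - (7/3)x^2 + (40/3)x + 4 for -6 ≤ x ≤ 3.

1349/81

h'(x) = -2x^2 - (14/3)x + 40/3, which vanishes at x = -4 and x = 5/3.
Evaluating at the critical points and endpoints: h(-6) = -16,  h(-4) = -44,  h(5/3) = 1349/81,  h(3) = 5.
So the maximum is h(5/3) = 1349/81.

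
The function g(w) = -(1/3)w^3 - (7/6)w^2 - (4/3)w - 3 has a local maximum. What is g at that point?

g'(w) = -w^2 - (7/3)w - 4/3. Setting g'(w) = 0 gives w ∈ {-4/3, -1}.
Second-derivative test with g''(w) = -2w - 7/3: g''(-4/3) = 1/3 > 0 ⇒ local minimum; g''(-1) = -1/3 < 0 ⇒ local maximum.
So the local maximum value is g(-1) = -5/2.

-5/2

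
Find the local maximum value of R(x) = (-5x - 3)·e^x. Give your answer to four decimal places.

1.0095

By the product rule, R'(x) = (-5x - 8)·e^x. Since e^x > 0, the only critical point is x = -8/5.
R''(-8/5) has the same sign as -5 < 0, so this is a local maximum.
R(-8/5) = (5)·e^(-8/5) ≈ 1.0095.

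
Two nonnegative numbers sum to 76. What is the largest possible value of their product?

With x + y = 76, the product is P(x) = x(76 − x).
P'(x) = 76 − 2x = 0 gives x = 38; P'' = −2 < 0, so this is the maximum.
P = 38·38 = 1444.

1444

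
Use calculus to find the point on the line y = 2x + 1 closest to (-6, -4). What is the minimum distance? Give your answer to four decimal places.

Minimize D(x)^2 = (x + 6)^2 + (2x + 5)^2.
d/dx[D^2] = 2(x + 6) + 2·2·(2x + 5) = 0 ⇒ x = -16/5.
Then y = -27/5 and the distance is √(49/5) ≈ 3.1305.

3.1305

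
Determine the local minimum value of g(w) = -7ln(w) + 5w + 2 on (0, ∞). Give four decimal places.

g'(w) = -7/w + 5 = 0 gives w = 7/5.
g''(w) = 7/w², which is positive for w > 0, so this is a local minimum.
g(7/5) = -7·ln(7/5) + 7 + 2 ≈ 6.6447.

6.6447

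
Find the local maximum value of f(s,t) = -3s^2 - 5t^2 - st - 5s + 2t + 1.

∂f/∂s = -6s - t - 5 = 0 and ∂f/∂t = -s - 10t + 2 = 0, so (s, t) = (-52/59, 17/59).
The Hessian has f_{ss} = -6, f_{tt} = -10, f_{st} = -1, giving D = 59 > 0 with f_{ss} < 0, so the point is a local maximum.
f(-52/59, 17/59) = 206/59.

206/59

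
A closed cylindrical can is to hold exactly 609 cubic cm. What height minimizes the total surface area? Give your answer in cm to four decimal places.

With radius r and height h, πr²h = 609 so h = 609/(πr²), and S(r) = 2πr² + 2πrh = 2πr² + 2·609/r.
S'(r) = 4πr − 2·609/r² = 0 ⇒ r³ = 609/(2π), so r ≈ 4.5935 and h = 2r ≈ 9.1870.
S''(r) = 4π + 4·609/r³ > 0, so this is the minimum; S ≈ 397.7340.

9.1870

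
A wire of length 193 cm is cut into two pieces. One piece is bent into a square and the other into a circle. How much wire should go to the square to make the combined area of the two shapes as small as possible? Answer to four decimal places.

Let x be the length used for the square. Square side x/4; circle radius (193−x)/(2π).
A(x) = (x/4)² + π·((193−x)/(2π))² = x²/16 + (193−x)²/(4π) for 0 ≤ x ≤ 193. A'(x) = x/8 − (193−x)/(2π) = 0 gives x = 4·193/(π+4) ≈ 108.0991.
A'' = 1/8 + 1/(2π) > 0, so this gives the minimum combined area; x ≈ 108.0991 cm to the square.

108.0991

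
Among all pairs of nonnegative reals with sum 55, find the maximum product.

With x + y = 55, the product is P(x) = x(55 − x).
P'(x) = 55 − 2x = 0 gives x = 55/2; P'' = −2 < 0, so this is the maximum.
P = 55/2·55/2 = 3025/4.

3025/4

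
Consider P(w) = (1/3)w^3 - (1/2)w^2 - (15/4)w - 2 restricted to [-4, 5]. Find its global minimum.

P'(w) = w^2 - w - 15/4, which vanishes at w = -3/2 and w = 5/2.
Evaluating at the critical points and endpoints: P(-4) = -49/3,  P(-3/2) = 11/8,  P(5/2) = -223/24,  P(5) = 101/12.
So the minimum is P(-4) = -49/3.

-49/3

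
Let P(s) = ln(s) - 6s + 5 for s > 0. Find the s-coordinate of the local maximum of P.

P'(s) = 1/s − 6 = 0 gives s = 1/6.
P''(s) = -1/s², which is negative for s > 0, so this is a local maximum.
P(1/6) = 1·ln(1/6) - 1 + 5 ≈ 2.2082.

1/6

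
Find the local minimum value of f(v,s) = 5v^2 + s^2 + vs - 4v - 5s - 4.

∂f/∂v = 10v + s - 4 = 0 and ∂f/∂s = v + 2s - 5 = 0, so (v, s) = (3/19, 46/19).
The Hessian has f_{vv} = 10, f_{ss} = 2, f_{vs} = 1, giving D = 19 > 0 with f_{vv} > 0, so the point is a local minimum.
f(3/19, 46/19) = -197/19.

-197/19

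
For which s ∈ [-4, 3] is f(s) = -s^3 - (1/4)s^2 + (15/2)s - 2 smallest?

-5/3

Differentiating, f'(s) = -3s^2 - (1/2)s + 15/2; which vanishes at s = -5/3 and s = 3/2.
Compare values at every candidate in [-4, 3]: f(-4) = 28,  f(-5/3) = -1141/108,  f(3/2) = 85/16,  f(3) = -35/4.
Hence the absolute minimum is -1141/108 at s = -5/3.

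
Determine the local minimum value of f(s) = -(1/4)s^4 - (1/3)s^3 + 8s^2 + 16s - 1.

f'(s) = -s^3 - s^2 + 16s + 16 = 0 at s = -4, -1, 4.
Since f''(s) = -3s^2 - 2s + 16, we get f''(-4) = -24 < 0 ⇒ local maximum; f''(-1) = 15 > 0 ⇒ local minimum; f''(4) = -40 < 0 ⇒ local maximum.
The local minimum is f(-1) = -107/12.

-107/12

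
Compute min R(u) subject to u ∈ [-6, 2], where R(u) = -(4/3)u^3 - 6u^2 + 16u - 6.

Differentiating, R'(u) = -4u^2 - 12u + 16; which vanishes at u = -4 and u = 1.
Compare values at every candidate in [-6, 2]: R(-6) = -30, R(-4) = -242/3, R(1) = 8/3, R(2) = -26/3.
Hence the absolute minimum is -242/3 at u = -4.

-242/3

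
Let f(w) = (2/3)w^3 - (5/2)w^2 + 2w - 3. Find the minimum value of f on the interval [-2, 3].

f'(w) = 2w^2 - 5w + 2, which vanishes at w = 1/2 and w = 2.
Candidates: f(-2) = -67/3,  f(1/2) = -61/24,  f(2) = -11/3,  f(3) = -3/2.
Hence the absolute minimum is -67/3 at w = -2.

-67/3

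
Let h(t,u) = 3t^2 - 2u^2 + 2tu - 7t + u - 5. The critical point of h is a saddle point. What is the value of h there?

-221/28

∂h/∂t = 6t + 2u - 7 = 0 and ∂h/∂u = 2t - 4u + 1 = 0, so (t, u) = (13/14, 5/7).
The Hessian has h_{tt} = 6, h_{uu} = -4, h_{tu} = 2, giving D = -28 < 0, so the point is a saddle point.
h(13/14, 5/7) = -221/28.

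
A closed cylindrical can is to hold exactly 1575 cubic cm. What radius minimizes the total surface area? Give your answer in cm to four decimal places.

6.3052

With radius r and height h, πr²h = 1575 so h = 1575/(πr²), and S(r) = 2πr² + 2πrh = 2πr² + 2·1575/r.
S'(r) = 4πr − 2·1575/r² = 0 ⇒ r³ = 1575/(2π), so r ≈ 6.3052 and h = 2r ≈ 12.6104.
S''(r) = 4π + 4·1575/r³ > 0, so this is the minimum; S ≈ 749.3791.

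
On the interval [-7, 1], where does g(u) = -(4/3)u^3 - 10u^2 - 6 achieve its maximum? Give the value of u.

0

The derivative is -4u^2 - 20u, which vanishes at u = -5 and u = 0.
Candidates: g(-7) = -116/3; g(-5) = -268/3; g(0) = -6; g(1) = -52/3.
So the maximum is g(0) = -6.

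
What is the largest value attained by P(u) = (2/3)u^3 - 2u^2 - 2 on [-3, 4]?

P'(u) = 2u^2 - 4u, which vanishes at u = 0 and u = 2.
Compare values at every candidate in [-3, 4]: P(-3) = -38, P(0) = -2, P(2) = -14/3, P(4) = 26/3.
Hence the absolute maximum is 26/3 at u = 4.

26/3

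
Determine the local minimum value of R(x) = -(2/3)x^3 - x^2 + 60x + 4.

R'(x) = -2x^2 - 2x + 60. Setting R'(x) = 0 gives x ∈ {-6, 5}.
Since R''(x) = -4x - 2, we get R''(-6) = 22 > 0 ⇒ local minimum; R''(5) = -22 < 0 ⇒ local maximum.
The local minimum is R(-6) = -248.

-248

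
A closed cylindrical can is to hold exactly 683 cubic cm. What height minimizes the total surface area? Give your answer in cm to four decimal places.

9.5450

With radius r and height h, πr²h = 683 so h = 683/(πr²), and S(r) = 2πr² + 2πrh = 2πr² + 2·683/r.
S'(r) = 4πr − 2·683/r² = 0 ⇒ r³ = 683/(2π), so r ≈ 4.7725 and h = 2r ≈ 9.5450.
S''(r) = 4π + 4·683/r³ > 0, so this is the minimum; S ≈ 429.3337.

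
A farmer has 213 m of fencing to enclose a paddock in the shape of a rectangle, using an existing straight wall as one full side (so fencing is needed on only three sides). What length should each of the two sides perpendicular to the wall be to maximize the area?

213/4

Let the sides perpendicular to the wall have length x and the parallel side y, so 2x + y = 213 and the area is A = xy = x(213 − 2x).
A'(x) = 213 − 4x = 0 gives x = 213/4, and A''(x) = −4 < 0 confirms a maximum.
Then y = 213 − 2·213/4 = 213/2 and A = 45369/8.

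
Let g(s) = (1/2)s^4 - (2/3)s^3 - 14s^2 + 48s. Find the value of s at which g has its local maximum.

Critical points: g'(s) = 2s^3 - 2s^2 - 28s + 48 vanishes at s = -4, 2, 3.
Second-derivative test with g''(s) = 6s^2 - 4s - 28: g''(-4) = 84 > 0 ⇒ local minimum; g''(2) = -12 < 0 ⇒ local maximum; g''(3) = 14 > 0 ⇒ local minimum.
The local maximum is g(2) = 128/3.

2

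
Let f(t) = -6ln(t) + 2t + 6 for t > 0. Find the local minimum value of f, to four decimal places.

5.4083

f'(t) = -6/t + 2 = 0 gives t = 3.
f''(t) = 6/t², which is positive for t > 0, so this is a local minimum.
f(3) = -6·ln(3) + 6 + 6 ≈ 5.4083.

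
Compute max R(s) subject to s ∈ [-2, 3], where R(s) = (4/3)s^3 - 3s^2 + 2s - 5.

10

The derivative is 4s^2 - 6s + 2, which vanishes at s = 1/2 and s = 1.
Candidates: R(-2) = -95/3,  R(1/2) = -55/12,  R(1) = -14/3,  R(3) = 10.
So the maximum is R(3) = 10.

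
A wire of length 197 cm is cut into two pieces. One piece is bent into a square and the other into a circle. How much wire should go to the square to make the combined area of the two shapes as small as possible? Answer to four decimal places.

110.3395

Let x be the length used for the square. Square side x/4; circle radius (197−x)/(2π).
A(x) = (x/4)² + π·((197−x)/(2π))² = x²/16 + (197−x)²/(4π) for 0 ≤ x ≤ 197. A'(x) = x/8 − (197−x)/(2π) = 0 gives x = 4·197/(π+4) ≈ 110.3395.
A'' = 1/8 + 1/(2π) > 0, so this gives the minimum combined area; x ≈ 110.3395 cm to the square.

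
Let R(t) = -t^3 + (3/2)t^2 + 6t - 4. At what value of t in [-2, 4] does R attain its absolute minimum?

4

R'(t) = -3t^2 + 3t + 6, which vanishes at t = -1 and t = 2.
Compare values at every candidate in [-2, 4]: R(-2) = -2, R(-1) = -15/2, R(2) = 6, R(4) = -20.
The minimum over the interval is -20, attained at t = 4.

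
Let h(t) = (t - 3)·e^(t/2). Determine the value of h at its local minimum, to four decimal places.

-3.2974

By the product rule, h'(t) = ((1/2)t - 1/2)·e^(t/2). Since e^(t/2) > 0, the only critical point is t = 1.
h''(1) has the same sign as 1/2 > 0, so this is a local minimum.
h(1) = (-2)·e^(1/2) ≈ -3.2974.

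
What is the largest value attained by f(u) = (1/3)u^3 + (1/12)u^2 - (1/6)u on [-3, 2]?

8/3

f'(u) = u^2 + (1/6)u - 1/6, which vanishes at u = -1/2 and u = 1/3.
Candidates: f(-3) = -31/4,  f(-1/2) = 1/16,  f(1/3) = -11/324,  f(2) = 8/3.
Hence the absolute maximum is 8/3 at u = 2.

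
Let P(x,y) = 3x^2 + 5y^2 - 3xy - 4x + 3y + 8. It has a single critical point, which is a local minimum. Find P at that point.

337/51

∂P/∂x = 6x - 3y - 4 = 0 and ∂P/∂y = -3x + 10y + 3 = 0, so (x, y) = (31/51, -2/17).
The Hessian has P_{xx} = 6, P_{yy} = 10, P_{xy} = -3, giving D = 51 > 0 with P_{xx} > 0, so the point is a local minimum.
P(31/51, -2/17) = 337/51.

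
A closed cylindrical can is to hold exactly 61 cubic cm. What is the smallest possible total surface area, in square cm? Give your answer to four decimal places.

85.7830

With radius r and height h, πr²h = 61 so h = 61/(πr²), and S(r) = 2πr² + 2πrh = 2πr² + 2·61/r.
S'(r) = 4πr − 2·61/r² = 0 ⇒ r³ = 61/(2π), so r ≈ 2.1333 and h = 2r ≈ 4.2666.
S''(r) = 4π + 4·61/r³ > 0, so this is the minimum; S ≈ 85.7830.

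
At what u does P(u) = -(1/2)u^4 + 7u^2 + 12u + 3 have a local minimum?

Critical points: P'(u) = -2u^3 + 14u + 12 vanishes at u = -2, -1, 3.
P''(u) = -6u^2 + 14. P''(-2) = -10 < 0 ⇒ local maximum; P''(-1) = 8 > 0 ⇒ local minimum; P''(3) = -40 < 0 ⇒ local maximum.
Thus P has its local minimum at u = -1, with value -5/2.

-1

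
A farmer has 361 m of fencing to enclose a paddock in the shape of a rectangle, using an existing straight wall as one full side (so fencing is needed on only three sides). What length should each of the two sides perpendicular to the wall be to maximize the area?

361/4

Let the sides perpendicular to the wall have length x and the parallel side y, so 2x + y = 361 and the area is A = xy = x(361 − 2x).
A'(x) = 361 − 4x = 0 gives x = 361/4, and A''(x) = −4 < 0 confirms a maximum.
Then y = 361 − 2·361/4 = 361/2 and A = 130321/8.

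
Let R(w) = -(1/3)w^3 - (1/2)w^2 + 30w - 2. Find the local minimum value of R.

-128

R'(w) = -w^2 - w + 30 = 0 at w = -6, 5.
R''(w) = -2w - 1. R''(-6) = 11 > 0 ⇒ local minimum; R''(5) = -11 < 0 ⇒ local maximum.
So the local minimum value is R(-6) = -128.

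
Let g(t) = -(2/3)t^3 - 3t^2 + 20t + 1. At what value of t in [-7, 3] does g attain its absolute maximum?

The derivative is -2t^2 - 6t + 20, which vanishes at t = -5 and t = 2.
Compare values at every candidate in [-7, 3]: g(-7) = -172/3, g(-5) = -272/3, g(2) = 71/3, g(3) = 16.
So the maximum is g(2) = 71/3.

2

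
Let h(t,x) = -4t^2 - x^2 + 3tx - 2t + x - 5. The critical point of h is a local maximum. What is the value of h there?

∂h/∂t = -8t + 3x - 2 = 0 and ∂h/∂x = 3t - 2x + 1 = 0, so (t, x) = (-1/7, 2/7).
The Hessian has h_{tt} = -8, h_{xx} = -2, h_{tx} = 3, giving D = 7 > 0 with h_{tt} < 0, so the point is a local maximum.
h(-1/7, 2/7) = -33/7.

-33/7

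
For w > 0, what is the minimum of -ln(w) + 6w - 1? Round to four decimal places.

f'(w) = -1/w + 6 = 0 gives w = 1/6.
f''(w) = 1/w², which is positive for w > 0, so this is a local minimum.
f(1/6) = -1·ln(1/6) + 1 - 1 ≈ 1.7918.

1.7918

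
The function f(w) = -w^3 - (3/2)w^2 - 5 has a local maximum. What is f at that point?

Critical points: f'(w) = -3w^2 - 3w vanishes at w = -1, 0.
f''(w) = -6w - 3. f''(-1) = 3 > 0 ⇒ local minimum; f''(0) = -3 < 0 ⇒ local maximum.
So the local maximum value is f(0) = -5.

-5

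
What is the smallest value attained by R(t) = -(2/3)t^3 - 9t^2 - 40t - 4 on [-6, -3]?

53

Differentiating, R'(t) = -2t^2 - 18t - 40; which vanishes at t = -5 and t = -4.
Compare values at every candidate in [-6, -3]: R(-6) = 56,  R(-5) = 163/3,  R(-4) = 164/3,  R(-3) = 53.
The minimum over the interval is 53, attained at t = -3.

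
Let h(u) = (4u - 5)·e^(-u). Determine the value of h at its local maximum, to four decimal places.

0.4216

Differentiating with the product rule gives h'(u) = (-4u + 9)·e^(-u). Since e^(-u) > 0, the only critical point is u = 9/4.
h''(9/4) has the same sign as -4 < 0, so this is a local maximum.
h(9/4) = (4)·e^(-9/4) ≈ 0.4216.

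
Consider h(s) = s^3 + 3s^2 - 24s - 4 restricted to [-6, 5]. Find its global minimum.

The derivative is 3s^2 + 6s - 24, which vanishes at s = -4 and s = 2.
Compare values at every candidate in [-6, 5]: h(-6) = 32; h(-4) = 76; h(2) = -32; h(5) = 76.
The minimum over the interval is -32, attained at s = 2.

-32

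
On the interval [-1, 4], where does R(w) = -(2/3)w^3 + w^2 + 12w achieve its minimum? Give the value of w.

Differentiating, R'(w) = -2w^2 + 2w + 12; whose only zero in [-1, 4] is w = 3.
Evaluating at the critical points and endpoints: R(-1) = -31/3; R(3) = 27; R(4) = 64/3.
So the minimum is R(-1) = -31/3.

-1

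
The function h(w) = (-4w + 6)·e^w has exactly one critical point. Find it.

1/2

By the product rule, h'(w) = (-4w + 2)·e^w. Since e^w > 0, the only critical point is w = 1/2.
h''(1/2) has the same sign as -4 < 0, so this is a local maximum.
h(1/2) = (4)·e^(1/2) ≈ 6.5949.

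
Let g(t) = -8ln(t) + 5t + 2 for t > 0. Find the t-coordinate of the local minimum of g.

8/5

g'(t) = -8/t + 5 = 0 gives t = 8/5.
g''(t) = 8/t², which is positive for t > 0, so this is a local minimum.
g(8/5) = -8·ln(8/5) + 8 + 2 ≈ 6.2400.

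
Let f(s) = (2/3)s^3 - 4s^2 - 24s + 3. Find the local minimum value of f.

f'(s) = 2s^2 - 8s - 24. Setting f'(s) = 0 gives s ∈ {-2, 6}.
Since f''(s) = 4s - 8, we get f''(-2) = -16 < 0 ⇒ local maximum; f''(6) = 16 > 0 ⇒ local minimum.
The local minimum is f(6) = -141.

-141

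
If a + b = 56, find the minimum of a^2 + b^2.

With a + b = 56, a^2 + b^2 = a^2 + (56 − a)^2.
The derivative 2a − 2(56 − a) = 4a − 112 vanishes at a = 28; second derivative 4 > 0, a minimum.
The minimum is 2·(28)^2 = 1568.

1568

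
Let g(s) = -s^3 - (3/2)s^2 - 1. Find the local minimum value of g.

-3/2

g'(s) = -3s^2 - 3s. Setting g'(s) = 0 gives s ∈ {-1, 0}.
Second-derivative test with g''(s) = -6s - 3: g''(-1) = 3 > 0 ⇒ local minimum; g''(0) = -3 < 0 ⇒ local maximum.
So the local minimum value is g(-1) = -3/2.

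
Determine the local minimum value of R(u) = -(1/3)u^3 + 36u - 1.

-145

R'(u) = -u^2 + 36. Setting R'(u) = 0 gives u ∈ {-6, 6}.
Since R''(u) = -2u, we get R''(-6) = 12 > 0 ⇒ local minimum; R''(6) = -12 < 0 ⇒ local maximum.
The local minimum is R(-6) = -145.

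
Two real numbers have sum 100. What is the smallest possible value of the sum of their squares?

5000

With a + b = 100, a^2 + b^2 = a^2 + (100 − a)^2.
The derivative 2a − 2(100 − a) = 4a − 200 vanishes at a = 50; second derivative 4 > 0, a minimum.
The minimum is 2·(50)^2 = 5000.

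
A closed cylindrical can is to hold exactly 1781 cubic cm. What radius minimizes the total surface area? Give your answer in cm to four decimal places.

With radius r and height h, πr²h = 1781 so h = 1781/(πr²), and S(r) = 2πr² + 2πrh = 2πr² + 2·1781/r.
S'(r) = 4πr − 2·1781/r² = 0 ⇒ r³ = 1781/(2π), so r ≈ 6.5689 and h = 2r ≈ 13.1379.
S''(r) = 4π + 4·1781/r³ > 0, so this is the minimum; S ≈ 813.3744.

6.5689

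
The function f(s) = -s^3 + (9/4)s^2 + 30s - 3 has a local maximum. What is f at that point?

89

f'(s) = -3s^2 + (9/2)s + 30. Setting f'(s) = 0 gives s ∈ {-5/2, 4}.
Since f''(s) = -6s + 9/2, we get f''(-5/2) = 39/2 > 0 ⇒ local minimum; f''(4) = -39/2 < 0 ⇒ local maximum.
The local maximum is f(4) = 89.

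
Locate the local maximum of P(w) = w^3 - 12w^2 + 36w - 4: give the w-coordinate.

2

Critical points: P'(w) = 3w^2 - 24w + 36 vanishes at w = 2, 6.
Second-derivative test with P''(w) = 6w - 24: P''(2) = -12 < 0 ⇒ local maximum; P''(6) = 12 > 0 ⇒ local minimum.
Thus P has its local maximum at w = 2, with value 28.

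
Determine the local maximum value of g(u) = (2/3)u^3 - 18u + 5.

41

Critical points: g'(u) = 2u^2 - 18 vanishes at u = -3, 3.
Second-derivative test with g''(u) = 4u: g''(-3) = -12 < 0 ⇒ local maximum; g''(3) = 12 > 0 ⇒ local minimum.
So the local maximum value is g(-3) = 41.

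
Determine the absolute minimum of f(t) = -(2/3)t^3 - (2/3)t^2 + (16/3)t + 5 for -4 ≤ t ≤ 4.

-27

Differentiating, f'(t) = -2t^2 - (4/3)t + 16/3; which vanishes at t = -2 and t = 4/3.
Candidates: f(-4) = 47/3; f(-2) = -3; f(4/3) = 757/81; f(4) = -27.
The minimum over the interval is -27, attained at t = 4.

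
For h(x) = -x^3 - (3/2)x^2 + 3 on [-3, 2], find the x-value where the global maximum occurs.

-3

h'(x) = -3x^2 - 3x, which vanishes at x = -1 and x = 0.
Compare values at every candidate in [-3, 2]: h(-3) = 33/2,  h(-1) = 5/2,  h(0) = 3,  h(2) = -11.
So the maximum is h(-3) = 33/2.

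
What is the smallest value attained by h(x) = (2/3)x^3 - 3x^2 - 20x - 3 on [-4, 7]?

h'(x) = 2x^2 - 6x - 20, which vanishes at x = -2 and x = 5.
Candidates: h(-4) = -41/3,  h(-2) = 59/3,  h(5) = -284/3,  h(7) = -184/3.
The minimum over the interval is -284/3, attained at x = 5.

-284/3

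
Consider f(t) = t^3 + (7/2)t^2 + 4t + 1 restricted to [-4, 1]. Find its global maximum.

f'(t) = 3t^2 + 7t + 4, which vanishes at t = -4/3 and t = -1.
Compare values at every candidate in [-4, 1]: f(-4) = -23; f(-4/3) = -13/27; f(-1) = -1/2; f(1) = 19/2.
Hence the absolute maximum is 19/2 at t = 1.

19/2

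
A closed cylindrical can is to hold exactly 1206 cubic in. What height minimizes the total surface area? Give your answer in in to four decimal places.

11.5368

With radius r and height h, πr²h = 1206 so h = 1206/(πr²), and S(r) = 2πr² + 2πrh = 2πr² + 2·1206/r.
S'(r) = 4πr − 2·1206/r² = 0 ⇒ r³ = 1206/(2π), so r ≈ 5.7684 and h = 2r ≈ 11.5368.
S''(r) = 4π + 4·1206/r³ > 0, so this is the minimum; S ≈ 627.2097.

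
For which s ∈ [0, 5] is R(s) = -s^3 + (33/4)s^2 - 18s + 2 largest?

0

R'(s) = -3s^2 + (33/2)s - 18, which vanishes at s = 3/2 and s = 4.
Candidates: R(0) = 2,  R(3/2) = -157/16,  R(4) = -2,  R(5) = -27/4.
Hence the absolute maximum is 2 at s = 0.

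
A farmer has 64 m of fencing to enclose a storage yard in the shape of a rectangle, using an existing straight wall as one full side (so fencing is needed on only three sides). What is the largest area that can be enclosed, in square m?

Let the sides perpendicular to the wall have length x and the parallel side y, so 2x + y = 64 and the area is A = xy = x(64 − 2x).
A'(x) = 64 − 4x = 0 gives x = 16, and A''(x) = −4 < 0 confirms a maximum.
Then y = 64 − 2·16 = 32 and A = 512.

512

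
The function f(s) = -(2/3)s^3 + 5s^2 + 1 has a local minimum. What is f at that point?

f'(s) = -2s^2 + 10s. Setting f'(s) = 0 gives s ∈ {0, 5}.
Since f''(s) = -4s + 10, we get f''(0) = 10 > 0 ⇒ local minimum; f''(5) = -10 < 0 ⇒ local maximum.
The local minimum is f(0) = 1.

1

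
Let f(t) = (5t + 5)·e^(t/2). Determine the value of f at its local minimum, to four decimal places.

-2.2313

Differentiating with the product rule gives f'(t) = ((5/2)t + 15/2)·e^(t/2). Since e^(t/2) > 0, the only critical point is t = -3.
f''(-3) has the same sign as 5/2 > 0, so this is a local minimum.
f(-3) = (-10)·e^(-3/2) ≈ -2.2313.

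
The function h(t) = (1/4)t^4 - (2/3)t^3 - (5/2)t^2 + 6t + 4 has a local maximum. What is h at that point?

85/12

Critical points: h'(t) = t^3 - 2t^2 - 5t + 6 vanishes at t = -2, 1, 3.
Since h''(t) = 3t^2 - 4t - 5, we get h''(-2) = 15 > 0 ⇒ local minimum; h''(1) = -6 < 0 ⇒ local maximum; h''(3) = 10 > 0 ⇒ local minimum.
The local maximum is h(1) = 85/12.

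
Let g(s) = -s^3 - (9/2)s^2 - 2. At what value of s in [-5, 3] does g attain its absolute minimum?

g'(s) = -3s^2 - 9s, which vanishes at s = -3 and s = 0.
Evaluating at the critical points and endpoints: g(-5) = 21/2, g(-3) = -31/2, g(0) = -2, g(3) = -139/2.
Hence the absolute minimum is -139/2 at s = 3.

3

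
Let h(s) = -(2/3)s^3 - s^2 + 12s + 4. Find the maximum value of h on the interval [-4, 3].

h'(s) = -2s^2 - 2s + 12, which vanishes at s = -3 and s = 2.
Evaluating at the critical points and endpoints: h(-4) = -52/3; h(-3) = -23; h(2) = 56/3; h(3) = 13.
The maximum over the interval is 56/3, attained at s = 2.

56/3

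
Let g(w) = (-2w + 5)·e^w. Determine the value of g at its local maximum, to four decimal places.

8.9634

g'(w) = (-2)·e^w + (-2w + 5)·1·e^w = (-2w + 3)·e^w. Since e^w > 0, the only critical point is w = 3/2.
g''(3/2) has the same sign as -2 < 0, so this is a local maximum.
g(3/2) = (2)·e^(3/2) ≈ 8.9634.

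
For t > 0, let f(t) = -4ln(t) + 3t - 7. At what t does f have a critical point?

f'(t) = -4/t + 3 = 0 gives t = 4/3.
f''(t) = 4/t², which is positive for t > 0, so this is a local minimum.
f(4/3) = -4·ln(4/3) + 4 - 7 ≈ -4.1507.

4/3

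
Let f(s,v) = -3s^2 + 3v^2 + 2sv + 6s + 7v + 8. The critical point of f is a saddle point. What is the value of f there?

∂f/∂s = -6s + 2v + 6 = 0 and ∂f/∂v = 2s + 6v + 7 = 0, so (s, v) = (11/20, -27/20).
The Hessian has f_{ss} = -6, f_{vv} = 6, f_{sv} = 2, giving D = -40 < 0, so the point is a saddle point.
f(11/20, -27/20) = 197/40.

197/40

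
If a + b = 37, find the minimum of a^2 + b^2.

With a + b = 37, a^2 + b^2 = a^2 + (37 − a)^2.
The derivative 2a − 2(37 − a) = 4a − 74 vanishes at a = 37/2; second derivative 4 > 0, a minimum.
The minimum is 2·(37/2)^2 = 1369/2.

1369/2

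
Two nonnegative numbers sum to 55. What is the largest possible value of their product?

3025/4

With x + y = 55, the product is P(x) = x(55 − x).
P'(x) = 55 − 2x = 0 gives x = 55/2; P'' = −2 < 0, so this is the maximum.
P = 55/2·55/2 = 3025/4.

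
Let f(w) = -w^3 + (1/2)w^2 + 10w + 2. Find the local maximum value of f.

16

Critical points: f'(w) = -3w^2 + w + 10 vanishes at w = -5/3, 2.
Since f''(w) = -6w + 1, we get f''(-5/3) = 11 > 0 ⇒ local minimum; f''(2) = -11 < 0 ⇒ local maximum.
The local maximum is f(2) = 16.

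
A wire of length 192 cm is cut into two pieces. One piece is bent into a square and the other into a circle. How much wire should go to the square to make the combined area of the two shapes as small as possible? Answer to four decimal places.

107.5390

Let x be the length used for the square. Square side x/4; circle radius (192−x)/(2π).
A(x) = (x/4)² + π·((192−x)/(2π))² = x²/16 + (192−x)²/(4π) for 0 ≤ x ≤ 192. A'(x) = x/8 − (192−x)/(2π) = 0 gives x = 4·192/(π+4) ≈ 107.5390.
A'' = 1/8 + 1/(2π) > 0, so this gives the minimum combined area; x ≈ 107.5390 cm to the square.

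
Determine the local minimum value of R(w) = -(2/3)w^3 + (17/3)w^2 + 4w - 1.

-136/81

R'(w) = -2w^2 + (34/3)w + 4. Setting R'(w) = 0 gives w ∈ {-1/3, 6}.
Second-derivative test with R''(w) = -4w + 34/3: R''(-1/3) = 38/3 > 0 ⇒ local minimum; R''(6) = -38/3 < 0 ⇒ local maximum.
Thus R has its local minimum at w = -1/3, with value -136/81.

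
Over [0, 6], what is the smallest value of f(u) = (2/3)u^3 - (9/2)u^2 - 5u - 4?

-349/6

Differentiating, f'(u) = 2u^2 - 9u - 5; whose only zero in [0, 6] is u = 5.
Compare values at every candidate in [0, 6]: f(0) = -4,  f(5) = -349/6,  f(6) = -52.
Hence the absolute minimum is -349/6 at u = 5.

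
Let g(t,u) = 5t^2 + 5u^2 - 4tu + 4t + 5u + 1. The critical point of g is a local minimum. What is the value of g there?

∂g/∂t = 10t - 4u + 4 = 0 and ∂g/∂u = -4t + 10u + 5 = 0, so (t, u) = (-5/7, -11/14).
The Hessian has g_{tt} = 10, g_{uu} = 10, g_{tu} = -4, giving D = 84 > 0 with g_{tt} > 0, so the point is a local minimum.
g(-5/7, -11/14) = -67/28.

-67/28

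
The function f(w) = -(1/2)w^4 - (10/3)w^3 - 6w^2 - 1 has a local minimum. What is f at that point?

-19/3

f'(w) = -2w^3 - 10w^2 - 12w = 0 at w = -3, -2, 0.
Since f''(w) = -6w^2 - 20w - 12, we get f''(-3) = -6 < 0 ⇒ local maximum; f''(-2) = 4 > 0 ⇒ local minimum; f''(0) = -12 < 0 ⇒ local maximum.
The local minimum is f(-2) = -19/3.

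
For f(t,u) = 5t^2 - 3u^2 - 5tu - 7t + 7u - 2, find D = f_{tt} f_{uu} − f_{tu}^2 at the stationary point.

∂f/∂t = 10t - 5u - 7 = 0 and ∂f/∂u = -5t - 6u + 7 = 0, so (t, u) = (77/85, 7/17).
The Hessian has f_{tt} = 10, f_{uu} = -6, f_{tu} = -5, giving D = -85 < 0, so the point is a saddle point.
D = (10)·(-6) − (-5)^2 = -85.

-85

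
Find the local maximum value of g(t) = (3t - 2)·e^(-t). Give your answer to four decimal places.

0.5666

g'(t) = 3·e^(-t) + (3t - 2)·(-1)·e^(-t) = (-3t + 5)·e^(-t). Since e^(-t) > 0, the only critical point is t = 5/3.
g''(5/3) has the same sign as -3 < 0, so this is a local maximum.
g(5/3) = (3)·e^(-5/3) ≈ 0.5666.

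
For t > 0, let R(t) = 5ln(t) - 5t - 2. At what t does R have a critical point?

R'(t) = 5/t − 5 = 0 gives t = 1.
R''(t) = -5/t², which is negative for t > 0, so this is a local maximum.
R(1) = 5·ln(1) - 5 - 2 ≈ -7.0000.

1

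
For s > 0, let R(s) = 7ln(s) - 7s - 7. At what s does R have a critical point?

R'(s) = 7/s − 7 = 0 gives s = 1.
R''(s) = -7/s², which is negative for s > 0, so this is a local maximum.
R(1) = 7·ln(1) - 7 - 7 ≈ -14.0000.

1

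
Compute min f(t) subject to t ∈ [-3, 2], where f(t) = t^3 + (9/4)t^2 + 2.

-19/4

The derivative is 3t^2 + (9/2)t, which vanishes at t = -3/2 and t = 0.
Evaluating at the critical points and endpoints: f(-3) = -19/4, f(-3/2) = 59/16, f(0) = 2, f(2) = 19.
Hence the absolute minimum is -19/4 at t = -3.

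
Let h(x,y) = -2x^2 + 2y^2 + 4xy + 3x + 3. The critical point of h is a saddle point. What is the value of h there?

57/16

∂h/∂x = -4x + 4y + 3 = 0 and ∂h/∂y = 4x + 4y = 0, so (x, y) = (3/8, -3/8).
The Hessian has h_{xx} = -4, h_{yy} = 4, h_{xy} = 4, giving D = -32 < 0, so the point is a saddle point.
h(3/8, -3/8) = 57/16.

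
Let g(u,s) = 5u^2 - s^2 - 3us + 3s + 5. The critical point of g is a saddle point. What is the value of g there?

190/29

∂g/∂u = 10u - 3s = 0 and ∂g/∂s = -3u - 2s + 3 = 0, so (u, s) = (9/29, 30/29).
The Hessian has g_{uu} = 10, g_{ss} = -2, g_{us} = -3, giving D = -29 < 0, so the point is a saddle point.
g(9/29, 30/29) = 190/29.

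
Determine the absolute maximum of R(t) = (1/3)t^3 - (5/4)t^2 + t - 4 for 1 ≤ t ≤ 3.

Differentiating, R'(t) = t^2 - (5/2)t + 1; whose only zero in [1, 3] is t = 2.
Compare values at every candidate in [1, 3]: R(1) = -47/12; R(2) = -13/3; R(3) = -13/4.
So the maximum is R(3) = -13/4.

-13/4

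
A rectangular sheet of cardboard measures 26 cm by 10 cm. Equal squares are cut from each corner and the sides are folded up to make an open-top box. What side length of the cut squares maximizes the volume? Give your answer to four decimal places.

2.2141

With cut size x, the volume is V(x) = x(26 − 2x)(10 − 2x) for 0 < x < 5.
V'(x) = 12x^2 − 144x + 260. Setting V'(x) = 0 gives x ≈ 2.2141 (the root in (0, 5)).
V''(x) = 24x − 144 is negative there, so this is the maximum; V ≈ 266.1210.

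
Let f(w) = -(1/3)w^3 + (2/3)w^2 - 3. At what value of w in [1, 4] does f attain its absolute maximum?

Differentiating, f'(w) = -w^2 + (4/3)w; whose only zero in [1, 4] is w = 4/3.
Evaluating at the critical points and endpoints: f(1) = -8/3,  f(4/3) = -211/81,  f(4) = -41/3.
The maximum over the interval is -211/81, attained at w = 4/3.

4/3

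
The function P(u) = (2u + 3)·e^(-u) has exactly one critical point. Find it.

-1/2

Differentiating with the product rule gives P'(u) = (-2u - 1)·e^(-u). Since e^(-u) > 0, the only critical point is u = -1/2.
P''(-1/2) has the same sign as -2 < 0, so this is a local maximum.
P(-1/2) = (2)·e^(1/2) ≈ 3.2974.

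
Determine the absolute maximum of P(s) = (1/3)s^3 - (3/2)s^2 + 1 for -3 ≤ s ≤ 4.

1

P'(s) = s^2 - 3s, which vanishes at s = 0 and s = 3.
Evaluating at the critical points and endpoints: P(-3) = -43/2, P(0) = 1, P(3) = -7/2, P(4) = -5/3.
The maximum over the interval is 1, attained at s = 0.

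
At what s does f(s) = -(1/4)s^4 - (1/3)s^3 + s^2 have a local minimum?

0

Critical points: f'(s) = -s^3 - s^2 + 2s vanishes at s = -2, 0, 1.
Second-derivative test with f''(s) = -3s^2 - 2s + 2: f''(-2) = -6 < 0 ⇒ local maximum; f''(0) = 2 > 0 ⇒ local minimum; f''(1) = -3 < 0 ⇒ local maximum.
The local minimum is f(0) = 0.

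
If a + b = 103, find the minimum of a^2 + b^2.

10609/2

With a + b = 103, a^2 + b^2 = a^2 + (103 − a)^2.
The derivative 2a − 2(103 − a) = 4a − 206 vanishes at a = 103/2; second derivative 4 > 0, a minimum.
The minimum is 2·(103/2)^2 = 10609/2.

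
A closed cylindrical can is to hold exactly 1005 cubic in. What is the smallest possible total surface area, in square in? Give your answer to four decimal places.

555.4248

With radius r and height h, πr²h = 1005 so h = 1005/(πr²), and S(r) = 2πr² + 2πrh = 2πr² + 2·1005/r.
S'(r) = 4πr − 2·1005/r² = 0 ⇒ r³ = 1005/(2π), so r ≈ 5.4283 and h = 2r ≈ 10.8566.
S''(r) = 4π + 4·1005/r³ > 0, so this is the minimum; S ≈ 555.4248.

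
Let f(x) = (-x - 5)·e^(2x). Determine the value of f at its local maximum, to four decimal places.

f'(x) = (-1)·e^(2x) + (-x - 5)·2·e^(2x) = (-2x - 11)·e^(2x). Since e^(2x) > 0, the only critical point is x = -11/2.
f''(-11/2) has the same sign as -2 < 0, so this is a local maximum.
f(-11/2) = (1/2)·e^(-11) ≈ 0.0000.

0.0000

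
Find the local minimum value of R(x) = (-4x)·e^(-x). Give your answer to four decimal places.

R'(x) = (-4)·e^(-x) + (-4x)·(-1)·e^(-x) = (4x - 4)·e^(-x). Since e^(-x) > 0, the only critical point is x = 1.
R''(1) has the same sign as 4 > 0, so this is a local minimum.
R(1) = (-4)·e^(-1) ≈ -1.4715.

-1.4715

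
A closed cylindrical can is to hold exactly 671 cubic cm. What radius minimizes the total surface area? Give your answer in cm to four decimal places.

With radius r and height h, πr²h = 671 so h = 671/(πr²), and S(r) = 2πr² + 2πrh = 2πr² + 2·671/r.
S'(r) = 4πr − 2·671/r² = 0 ⇒ r³ = 671/(2π), so r ≈ 4.7444 and h = 2r ≈ 9.4888.
S''(r) = 4π + 4·671/r³ > 0, so this is the minimum; S ≈ 424.2901.

4.7444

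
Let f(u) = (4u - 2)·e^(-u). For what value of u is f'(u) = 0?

By the product rule, f'(u) = (-4u + 6)·e^(-u). Since e^(-u) > 0, the only critical point is u = 3/2.
f''(3/2) has the same sign as -4 < 0, so this is a local maximum.
f(3/2) = (4)·e^(-3/2) ≈ 0.8925.

3/2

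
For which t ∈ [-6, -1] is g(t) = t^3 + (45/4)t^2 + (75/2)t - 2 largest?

g'(t) = 3t^2 + (45/2)t + 75/2, which vanishes at t = -5 and t = -5/2.
Evaluating at the critical points and endpoints: g(-6) = -38,  g(-5) = -133/4,  g(-5/2) = -657/16,  g(-1) = -117/4.
So the maximum is g(-1) = -117/4.

-1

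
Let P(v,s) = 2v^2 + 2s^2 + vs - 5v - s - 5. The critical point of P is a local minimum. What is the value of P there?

∂P/∂v = 4v + s - 5 = 0 and ∂P/∂s = v + 4s - 1 = 0, so (v, s) = (19/15, -1/15).
The Hessian has P_{vv} = 4, P_{ss} = 4, P_{vs} = 1, giving D = 15 > 0 with P_{vv} > 0, so the point is a local minimum.
P(19/15, -1/15) = -122/15.

-122/15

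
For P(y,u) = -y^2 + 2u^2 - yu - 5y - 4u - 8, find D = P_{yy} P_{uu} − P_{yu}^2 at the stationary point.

∂P/∂y = -2y - u - 5 = 0 and ∂P/∂u = -y + 4u - 4 = 0, so (y, u) = (-8/3, 1/3).
The Hessian has P_{yy} = -2, P_{uu} = 4, P_{yu} = -1, giving D = -9 < 0, so the point is a saddle point.
D = (-2)·(4) − (-1)^2 = -9.

-9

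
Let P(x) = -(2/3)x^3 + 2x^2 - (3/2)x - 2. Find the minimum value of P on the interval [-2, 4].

-56/3

The derivative is -2x^2 + 4x - 3/2, which vanishes at x = 1/2 and x = 3/2.
Compare values at every candidate in [-2, 4]: P(-2) = 43/3, P(1/2) = -7/3, P(3/2) = -2, P(4) = -56/3.
So the minimum is P(4) = -56/3.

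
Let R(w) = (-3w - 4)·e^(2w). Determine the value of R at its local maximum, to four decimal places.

Differentiating with the product rule gives R'(w) = (-6w - 11)·e^(2w). Since e^(2w) > 0, the only critical point is w = -11/6.
R''(-11/6) has the same sign as -6 < 0, so this is a local maximum.
R(-11/6) = (3/2)·e^(-11/3) ≈ 0.0383.

0.0383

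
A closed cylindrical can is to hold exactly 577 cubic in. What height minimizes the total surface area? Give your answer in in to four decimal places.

With radius r and height h, πr²h = 577 so h = 577/(πr²), and S(r) = 2πr² + 2πrh = 2πr² + 2·577/r.
S'(r) = 4πr − 2·577/r² = 0 ⇒ r³ = 577/(2π), so r ≈ 4.5116 and h = 2r ≈ 9.0232.
S''(r) = 4π + 4·577/r³ > 0, so this is the minimum; S ≈ 383.6764.

9.0232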